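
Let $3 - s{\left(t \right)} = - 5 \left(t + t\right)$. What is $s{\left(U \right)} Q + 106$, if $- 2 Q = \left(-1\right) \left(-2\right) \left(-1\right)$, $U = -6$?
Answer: $49$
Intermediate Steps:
$s{\left(t \right)} = 3 + 10 t$ ($s{\left(t \right)} = 3 - - 5 \left(t + t\right) = 3 - - 5 \cdot 2 t = 3 - - 10 t = 3 + 10 t$)
$Q = 1$ ($Q = - \frac{\left(-1\right) \left(-2\right) \left(-1\right)}{2} = - \frac{2 \left(-1\right)}{2} = \left(- \frac{1}{2}\right) \left(-2\right) = 1$)
$s{\left(U \right)} Q + 106 = \left(3 + 10 \left(-6\right)\right) 1 + 106 = \left(3 - 60\right) 1 + 106 = \left(-57\right) 1 + 106 = -57 + 106 = 49$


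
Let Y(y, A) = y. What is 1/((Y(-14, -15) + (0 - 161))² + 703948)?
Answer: 1/734573 ≈ 1.3613e-6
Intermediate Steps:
1/((Y(-14, -15) + (0 - 161))² + 703948) = 1/((-14 + (0 - 161))² + 703948) = 1/((-14 - 161)² + 703948) = 1/((-175)² + 703948) = 1/(30625 + 703948) = 1/734573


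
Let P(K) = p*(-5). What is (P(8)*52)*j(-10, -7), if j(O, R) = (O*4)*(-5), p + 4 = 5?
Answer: -52000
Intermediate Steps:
p = 1 (p = -4 + 5 = 1)
j(O, R) = -20*O (j(O, R) = (4*O)*(-5) = -20*O)
P(K) = -5 (P(K) = 1*(-5) = -5)
(P(8)*52)*j(-10, -7) = (-5*52)*(-20*(-10)) = -260*200 = -52000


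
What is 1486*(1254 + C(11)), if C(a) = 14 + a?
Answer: 1900594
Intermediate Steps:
1486*(1254 + C(11)) = 1486*(1254 + (14 + 11)) = 1486*(1254 + 25) = 1486*1279 = 1900594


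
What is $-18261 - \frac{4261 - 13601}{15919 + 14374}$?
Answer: $- \frac{553171133}{30293} \approx -18261.0$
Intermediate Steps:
$-18261 - \frac{4261 - 13601}{15919 + 14374} = -18261 - - \frac{9340}{30293} = -18261 + \frac{9340}{30293} = - \frac{553171133}{30293}$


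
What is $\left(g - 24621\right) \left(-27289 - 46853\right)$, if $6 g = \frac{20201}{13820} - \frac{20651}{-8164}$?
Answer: $\frac{25744194234195309}{14103310} \approx 1.8254 \cdot 10^{9}$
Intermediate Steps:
$g = \frac{18763241}{28206620}$ ($g = \frac{\frac{20201}{13820} - \frac{20651}{-8164}}{6} = \frac{20201 \cdot \frac{1}{13820} - - \frac{20651}{8164}}{6} = \frac{\frac{20201}{13820} + \frac{20651}{8164}}{6} = \frac{1}{6} \cdot \frac{56289723}{14103310} = \frac{18763241}{28206620} \approx 0.66521$)
$\left(g - 24621\right) \left(-27289 - 46853\right) = \left(\frac{18763241}{28206620} - 24621\right) \left(-27289 - 46853\right) = \left(- \frac{694456427779}{28206620}\right) \left(-74142\right) = \frac{25744194234195309}{14103310}$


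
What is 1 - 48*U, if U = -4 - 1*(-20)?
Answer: -767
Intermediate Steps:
U = 16 (U = -4 + 20 = 16)
1 - 48*U = 1 - 48*16 = 1 - 768 = -767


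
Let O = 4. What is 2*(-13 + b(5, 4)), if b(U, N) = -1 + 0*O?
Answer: -28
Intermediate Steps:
b(U, N) = -1 (b(U, N) = -1 + 0*4 = -1 + 0 = -1)
2*(-13 + b(5, 4)) = 2*(-13 - 1) = 2*(-14) = -28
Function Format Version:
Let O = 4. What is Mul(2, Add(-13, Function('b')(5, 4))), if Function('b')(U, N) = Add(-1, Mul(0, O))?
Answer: -28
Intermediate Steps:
Function('b')(U, N) = -1 (Function('b')(U, N) = Add(-1, Mul(0, 4)) = Add(-1, 0) = -1)
Mul(2, Add(-13, Function('b')(5, 4))) = Mul(2, Add(-13, -1)) = Mul(2, -14) = -28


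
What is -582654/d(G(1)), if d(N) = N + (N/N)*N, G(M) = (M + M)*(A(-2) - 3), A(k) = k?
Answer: 291327/10 ≈ 29133.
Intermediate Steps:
G(M) = -10*M (G(M) = (M + M)*(-2 - 3) = (2*M)*(-5) = -10*M)
d(N) = 2*N (d(N) = N + 1*N = N + N = 2*N)
-582654/d(G(1)) = -582654/(2*(-10*1)) = -582654/(2*(-10)) = -582654/(-20) = -582654*(-1/20) = 291327/10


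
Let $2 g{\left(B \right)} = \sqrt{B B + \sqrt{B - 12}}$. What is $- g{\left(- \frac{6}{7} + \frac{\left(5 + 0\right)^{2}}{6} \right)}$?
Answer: $- \frac{\sqrt{19321 + 42 i \sqrt{15330}}}{84} \approx -1.6694 - 0.22073 i$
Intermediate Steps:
$g{\left(B \right)} = \frac{\sqrt{B^{2} + \sqrt{-12 + B}}}{2}$ ($g{\left(B \right)} = \frac{\sqrt{B B + \sqrt{B - 12}}}{2} = \frac{\sqrt{B^{2} + \sqrt{-12 + B}}}{2}$)
$- g{\left(- \frac{6}{7} + \frac{\left(5 + 0\right)^{2}}{6} \right)} = - \frac{\sqrt{\left(- \frac{6}{7} + \frac{\left(5 + 0\right)^{2}}{6}\right)^{2} + \sqrt{-12 - \left(\frac{6}{7} - \frac{\left(5 + 0\right)^{2}}{6}\right)}}}{2} = - \frac{\sqrt{\left(\left(-6\right) \frac{1}{7} + 5^{2} \cdot \frac{1}{6}\right)^{2} + \sqrt{-12 - \left(\frac{6}{7} - 5^{2} \cdot \frac{1}{6}\right)}}}{2} = - \frac{\sqrt{\left(- \frac{6}{7} + 25 \cdot \frac{1}{6}\right)^{2} + \sqrt{-12 + \left(- \frac{6}{7} + 25 \cdot \frac{1}{6}\right)}}}{2} = - \frac{\sqrt{\left(- \frac{6}{7} + \frac{25}{6}\right)^{2} + \sqrt{-12 + \left(- \frac{6}{7} + \frac{25}{6}\right)}}}{2} = - \frac{\sqrt{\left(\frac{139}{42}\right)^{2} + \sqrt{-12 + \frac{139}{42}}}}{2} = - \frac{\sqrt{\frac{19321}{1764} + \sqrt{- \frac{365}{42}}}}{2} = - \frac{\sqrt{\frac{19321}{1764} + \frac{i \sqrt{15330}}{42}}}{2}$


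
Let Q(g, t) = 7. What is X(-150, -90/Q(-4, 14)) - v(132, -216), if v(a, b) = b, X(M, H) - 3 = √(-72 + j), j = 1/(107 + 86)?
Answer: 219 + I*√2681735/193 ≈ 219.0 + 8.485*I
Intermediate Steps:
j = 1/193 ≈ 0.0051813
X(M, H) = 3 + I*√2681735/193 (X(M, H) = 3 + √(-72 + 1/193) = 3 + √(-13895/193) = 3 + I*√2681735/193)
X(-150, -90/Q(-4, 14)) - v(132, -216) = (3 + I*√2681735/193) - 1*(-216) = (3 + I*√2681735/193) + 216 = 219 + I*√2681735/193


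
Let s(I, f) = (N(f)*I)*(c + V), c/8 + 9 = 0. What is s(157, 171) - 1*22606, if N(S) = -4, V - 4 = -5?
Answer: 23238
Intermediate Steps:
V = -1 (V = 4 - 5 = -1)
c = -72 (c = -72 + 8*0 = -72 + 0 = -72)
s(I, f) = 292*I (s(I, f) = (-4*I)*(-72 - 1) = -4*I*(-73) = 292*I)
s(157, 171) - 1*22606 = 292*157 - 1*22606 = 45844 - 22606 = 23238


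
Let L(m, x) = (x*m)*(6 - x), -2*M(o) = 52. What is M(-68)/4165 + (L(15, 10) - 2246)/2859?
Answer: -11927924/11907735 ≈ -1.0017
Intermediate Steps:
M(o) = -26 (M(o) = -½*52 = -26)
L(m, x) = m*x*(6 - x) (L(m, x) = (m*x)*(6 - x) = m*x*(6 - x))
M(-68)/4165 + (L(15, 10) - 2246)/2859 = -26/4165 + (15*10*(6 - 1*10) - 2246)/2859 = -26*1/4165 + (15*10*(6 - 10) - 2246)*(1/2859) = -26/4165 + (15*10*(-4) - 2246)*(1/2859) = -26/4165 + (-600 - 2246)*(1/2859) = -26/4165 - 2846*1/2859 = -26/4165 - 2846/2859 = -11927924/11907735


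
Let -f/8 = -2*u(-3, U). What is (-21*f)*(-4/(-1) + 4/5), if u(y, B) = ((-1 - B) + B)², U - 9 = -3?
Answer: -8064/5 ≈ -1612.8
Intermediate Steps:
U = 6 (U = 9 - 3 = 6)
u(y, B) = 1 (u(y, B) = (-1)² = 1)
f = 16 (f = -(-16) = -8*(-2) = 16)
(-21*f)*(-4/(-1) + 4/5) = (-21*16)*(-4/(-1) + 4/5) = -336*(-4*(-1) + 4*(⅕)) = -336*(4 + ⅘) = -336*24/5 = -8064/5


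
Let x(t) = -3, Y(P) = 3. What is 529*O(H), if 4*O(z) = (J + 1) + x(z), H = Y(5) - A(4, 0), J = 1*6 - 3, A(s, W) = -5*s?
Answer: 529/4 ≈ 132.25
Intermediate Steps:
J = 3 (J = 6 - 3 = 3)
H = 23 (H = 3 - (-5)*4 = 3 - 1*(-20) = 3 + 20 = 23)
O(z) = 1/4 (O(z) = ((3 + 1) - 3)/4 = (4 - 3)/4 = (1/4)*1 = 1/4)
529*O(H) = 529*(1/4) = 529/4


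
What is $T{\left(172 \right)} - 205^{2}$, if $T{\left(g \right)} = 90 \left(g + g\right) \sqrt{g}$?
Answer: $-42025 + 61920 \sqrt{43} \approx 3.6401 \cdot 10^{5}$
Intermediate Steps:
$T{\left(g \right)} = 180 g^{\frac{3}{2}}$ ($T{\left(g \right)} = 90 \cdot 2 g \sqrt{g} = 180 g \sqrt{g} = 180 g^{\frac{3}{2}}$)
$T{\left(172 \right)} - 205^{2} = 180 \cdot 172^{\frac{3}{2}} - 205^{2} = 180 \cdot 344 \sqrt{43} - 42025 = 61920 \sqrt{43} - 42025 = -42025 + 61920 \sqrt{43}$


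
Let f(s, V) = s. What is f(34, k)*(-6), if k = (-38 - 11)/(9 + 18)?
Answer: -204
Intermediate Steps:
k = -49/27 ≈ -1.8148
f(34, k)*(-6) = 34*(-6) = -204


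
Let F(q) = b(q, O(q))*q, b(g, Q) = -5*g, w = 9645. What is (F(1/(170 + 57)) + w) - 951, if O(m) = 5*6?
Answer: 447993121/51529 ≈ 8694.0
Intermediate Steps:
O(m) = 30
F(q) = -5*q² (F(q) = (-5*q)*q = -5*q²)
(F(1/(170 + 57)) + w) - 951 = (-5/(170 + 57)² + 9645) - 951 = (-5*(1/227)² + 9645) - 951 = (-5*1/51529 + 9645) - 951 = (-5/51529 + 9645) - 951 = 496997200/51529 - 951 = 447993121/51529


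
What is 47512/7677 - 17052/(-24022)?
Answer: 636120734/92208447 ≈ 6.8987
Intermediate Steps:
47512/7677 - 17052/(-24022) = 47512*(1/7677) - 17052*(-1/24022) = 47512/7677 + 8526/12011 = 636120734/92208447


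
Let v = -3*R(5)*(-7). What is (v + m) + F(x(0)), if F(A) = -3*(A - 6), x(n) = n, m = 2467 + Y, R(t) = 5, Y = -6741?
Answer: -4151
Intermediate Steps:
m = -4274 (m = 2467 - 6741 = -4274)
v = 105 (v = -3*5*(-7) = -15*(-7) = 105)
F(A) = 18 - 3*A (F(A) = -3*(-6 + A) = 18 - 3*A)
(v + m) + F(x(0)) = (105 - 4274) + (18 - 3*0) = -4169 + (18 + 0) = -4169 + 18 = -4151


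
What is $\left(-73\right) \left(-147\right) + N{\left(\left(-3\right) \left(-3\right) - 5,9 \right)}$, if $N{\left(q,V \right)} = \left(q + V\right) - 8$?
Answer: $10736$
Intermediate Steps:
$N{\left(q,V \right)} = -8 + V + q$ ($N{\left(q,V \right)} = \left(V + q\right) - 8 = -8 + V + q$)
$\left(-73\right) \left(-147\right) + N{\left(\left(-3\right) \left(-3\right) - 5,9 \right)} = \left(-73\right) \left(-147\right) - -5 = 10731 + \left(-8 + 9 + \left(9 - 5\right)\right) = 10731 + \left(-8 + 9 + 4\right) = 10731 + 5 = 10736$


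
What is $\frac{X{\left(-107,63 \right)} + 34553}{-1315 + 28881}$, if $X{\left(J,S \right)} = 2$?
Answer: $\frac{34555}{27566} \approx 1.2535$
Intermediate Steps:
$\frac{X{\left(-107,63 \right)} + 34553}{-1315 + 28881} = \frac{2 + 34553}{-1315 + 28881} = \frac{34555}{27566}$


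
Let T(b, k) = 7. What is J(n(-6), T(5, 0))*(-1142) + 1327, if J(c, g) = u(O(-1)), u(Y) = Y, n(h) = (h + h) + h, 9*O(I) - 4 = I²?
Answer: 6233/9 ≈ 692.56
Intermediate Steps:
O(I) = 4/9 + I²/9
n(h) = 3*h (n(h) = 2*h + h = 3*h)
J(c, g) = 5/9 (J(c, g) = 4/9 + (⅑)*(-1)² = 4/9 + (⅑)*1 = 4/9 + ⅑ = 5/9)
J(n(-6), T(5, 0))*(-1142) + 1327 = (5/9)*(-1142) + 1327 = -5710/9 + 1327 = 6233/9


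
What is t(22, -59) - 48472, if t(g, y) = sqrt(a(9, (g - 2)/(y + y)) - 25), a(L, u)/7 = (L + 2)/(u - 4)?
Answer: -48472 + 17*I*sqrt(9102)/246 ≈ -48472.0 + 6.593*I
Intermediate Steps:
a(L, u) = 7*(2 + L)/(-4 + u) (a(L, u) = 7*((L + 2)/(u - 4)) = 7*((2 + L)/(-4 + u)) = 7*(2 + L)/(-4 + u))
t(g, y) = sqrt(-25 + 77/(-4 + (-2 + g)/(2*y))) (t(g, y) = sqrt(7*(2 + 9)/(-4 + (g - 2)/(y + y)) - 25) = sqrt(7*11/(-4 + (-2 + g)/((2*y))) - 25) = sqrt(7*11/(-4 + (-2 + g)*(1/(2*y))) - 25) = sqrt(7*11/(-4 + (-2 + g)/(2*y)) - 25) = sqrt(77/(-4 + (-2 + g)/(2*y)) - 25) = sqrt(-25 + 77/(-4 + (-2 + g)/(2*y))))
t(22, -59) - 48472 = sqrt((50 - 25*22 + 354*(-59))/(-2 + 22 - 8*(-59))) - 48472 = sqrt((50 - 550 - 20886)/(-2 + 22 + 472)) - 48472 = sqrt(-21386/492) - 48472 = sqrt((1/492)*(-21386)) - 48472 = sqrt(-10693/246) - 48472 = 17*I*sqrt(9102)/246 - 48472 = -48472 + 17*I*sqrt(9102)/246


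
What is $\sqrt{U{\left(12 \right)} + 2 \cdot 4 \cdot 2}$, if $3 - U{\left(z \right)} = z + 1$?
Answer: $\sqrt{6} \approx 2.4495$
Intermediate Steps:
$U{\left(z \right)} = 2 - z$ ($U{\left(z \right)} = 3 - \left(z + 1\right) = 3 - \left(1 + z\right) = 2 - z$)
$\sqrt{U{\left(12 \right)} + 2 \cdot 4 \cdot 2} = \sqrt{\left(2 - 12\right) + 2 \cdot 4 \cdot 2} = \sqrt{\left(2 - 12\right) + 8 \cdot 2} = \sqrt{-10 + 16} = \sqrt{6}$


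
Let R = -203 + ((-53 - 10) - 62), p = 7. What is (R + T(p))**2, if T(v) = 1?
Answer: 106929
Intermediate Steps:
R = -328 (R = -203 + (-63 - 62) = -203 - 125 = -328)
(R + T(p))**2 = (-328 + 1)**2 = (-327)**2 = 106929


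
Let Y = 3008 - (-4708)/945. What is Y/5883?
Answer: 2847268/5559435 ≈ 0.51215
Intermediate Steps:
Y = 2847268/945 (Y = 3008 - (-4708)/945 = 3008 - 1*(-4708/945) = 3008 + 4708/945 = 2847268/945 ≈ 3013.0)
Y/5883 = (2847268/945)/5883 = (2847268/945)*(1/5883) = 2847268/5559435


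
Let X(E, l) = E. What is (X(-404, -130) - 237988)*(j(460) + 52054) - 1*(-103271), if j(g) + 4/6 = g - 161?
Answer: -12480274177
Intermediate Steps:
j(g) = -485/3 + g (j(g) = -⅔ + (g - 161) = -⅔ + (-161 + g) = -485/3 + g)
(X(-404, -130) - 237988)*(j(460) + 52054) - 1*(-103271) = (-404 - 237988)*((-485/3 + 460) + 52054) - 1*(-103271) = -238392*(895/3 + 52054) + 103271 = -238392*157057/3 + 103271 = -12480377448 + 103271 = -12480274177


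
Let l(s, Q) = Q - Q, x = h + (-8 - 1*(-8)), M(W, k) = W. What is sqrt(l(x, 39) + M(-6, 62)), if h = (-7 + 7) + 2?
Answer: I*sqrt(6) ≈ 2.4495*I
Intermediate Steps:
h = 2 (h = 0 + 2 = 2)
x = 2 (x = 2 + (-8 - 1*(-8)) = 2 + (-8 + 8) = 2 + 0 = 2)
l(s, Q) = 0
sqrt(l(x, 39) + M(-6, 62)) = sqrt(0 - 6) = sqrt(-6) = I*sqrt(6)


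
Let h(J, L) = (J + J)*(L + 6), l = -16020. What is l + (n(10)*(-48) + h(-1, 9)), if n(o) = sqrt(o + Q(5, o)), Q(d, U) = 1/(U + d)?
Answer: -16050 - 16*sqrt(2265)/5 ≈ -16202.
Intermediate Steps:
h(J, L) = 2*J*(6 + L) (h(J, L) = (2*J)*(6 + L) = 2*J*(6 + L))
n(o) = sqrt(o + 1/(5 + o)) (n(o) = sqrt(o + 1/(o + 5)) = sqrt(o + 1/(5 + o)))
l + (n(10)*(-48) + h(-1, 9)) = -16020 + (sqrt((1 + 10*(5 + 10))/(5 + 10))*(-48) + 2*(-1)*(6 + 9)) = -16020 + (sqrt((1 + 10*15)/15)*(-48) + 2*(-1)*15) = -16020 + (sqrt((1 + 150)/15)*(-48) - 30) = -16020 + (sqrt((1/15)*151)*(-48) - 30) = -16020 + (sqrt(151/15)*(-48) - 30) = -16020 + ((sqrt(2265)/15)*(-48) - 30) = -16020 + (-16*sqrt(2265)/5 - 30) = -16020 + (-30 - 16*sqrt(2265)/5) = -16050 - 16*sqrt(2265)/5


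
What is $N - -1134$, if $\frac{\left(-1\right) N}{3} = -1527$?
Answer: $5715$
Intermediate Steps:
$N = 4581$ ($N = \left(-3\right) \left(-1527\right) = 4581$)
$N - -1134 = 4581 - -1134 = 4581 + 1134 = 5715$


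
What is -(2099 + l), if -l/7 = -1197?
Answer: -10478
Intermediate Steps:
l = 8379 (l = -7*(-1197) = 8379)
-(2099 + l) = -(2099 + 8379) = -1*10478 = -10478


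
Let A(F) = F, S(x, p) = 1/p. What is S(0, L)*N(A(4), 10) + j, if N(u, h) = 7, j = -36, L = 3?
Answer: -101/3 ≈ -33.667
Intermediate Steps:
S(0, L)*N(A(4), 10) + j = 7/3 - 36 = -101/3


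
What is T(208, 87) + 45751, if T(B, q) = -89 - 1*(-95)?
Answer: 45757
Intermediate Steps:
T(B, q) = 6 (T(B, q) = -89 + 95 = 6)
T(208, 87) + 45751 = 6 + 45751 = 45757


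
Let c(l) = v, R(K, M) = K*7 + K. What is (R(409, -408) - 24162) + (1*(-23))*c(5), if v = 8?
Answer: -21074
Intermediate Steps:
R(K, M) = 8*K (R(K, M) = 7*K + K = 8*K)
c(l) = 8
(R(409, -408) - 24162) + (1*(-23))*c(5) = (8*409 - 24162) + (1*(-23))*8 = (3272 - 24162) - 23*8 = -20890 - 184 = -21074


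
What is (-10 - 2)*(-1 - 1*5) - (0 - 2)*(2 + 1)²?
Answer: 90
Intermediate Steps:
(-10 - 2)*(-1 - 1*5) - (0 - 2)*(2 + 1)² = -12*(-1 - 5) - (-2)*3² = -12*(-6) - (-2)*9 = 72 - 1*(-18) = 72 + 18 = 90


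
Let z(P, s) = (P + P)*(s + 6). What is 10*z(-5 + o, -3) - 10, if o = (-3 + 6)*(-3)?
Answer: -850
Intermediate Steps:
o = -9 (o = 3*(-3) = -9)
z(P, s) = 2*P*(6 + s) (z(P, s) = (2*P)*(6 + s) = 2*P*(6 + s))
10*z(-5 + o, -3) - 10 = 10*(2*(-5 - 9)*(6 - 3)) - 10 = 10*(2*(-14)*3) - 10 = 10*(-84) - 10 = -840 - 10 = -850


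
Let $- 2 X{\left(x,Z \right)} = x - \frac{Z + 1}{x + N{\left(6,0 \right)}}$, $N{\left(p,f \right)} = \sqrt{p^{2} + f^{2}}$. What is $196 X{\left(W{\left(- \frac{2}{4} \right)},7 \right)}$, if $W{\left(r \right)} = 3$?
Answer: $- \frac{1862}{9} \approx -206.89$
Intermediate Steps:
$N{\left(p,f \right)} = \sqrt{f^{2} + p^{2}}$
$X{\left(x,Z \right)} = - \frac{x}{2} + \frac{1 + Z}{2 \left(6 + x\right)}$ ($X{\left(x,Z \right)} = - \frac{x - \frac{Z + 1}{x + \sqrt{0^{2} + 6^{2}}}}{2} = - \frac{x - \frac{1 + Z}{x + \sqrt{0 + 36}}}{2} = - \frac{x - \frac{1 + Z}{x + \sqrt{36}}}{2} = - \frac{x - \frac{1 + Z}{x + 6}}{2} = - \frac{x - \frac{1 + Z}{6 + x}}{2} = - \frac{x}{2} + \frac{1 + Z}{2 \left(6 + x\right)}$)
$196 X{\left(W{\left(- \frac{2}{4} \right)},7 \right)} = 196 \frac{1 + 7 - 3^{2} - 18}{2 \left(6 + 3\right)} = 196 \frac{1 + 7 - 9 - 18}{2 \cdot 9} = 196 \cdot \frac{1}{2} \cdot \frac{1}{9} \left(1 + 7 - 9 - 18\right) = 196 \cdot \frac{1}{2} \cdot \frac{1}{9} \left(-19\right) = 196 \left(- \frac{19}{18}\right) = - \frac{1862}{9}$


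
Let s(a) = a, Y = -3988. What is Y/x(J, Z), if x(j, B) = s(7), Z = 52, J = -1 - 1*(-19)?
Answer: -3988/7 ≈ -569.71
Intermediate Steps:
J = 18 (J = -1 + 19 = 18)
x(j, B) = 7
Y/x(J, Z) = -3988/7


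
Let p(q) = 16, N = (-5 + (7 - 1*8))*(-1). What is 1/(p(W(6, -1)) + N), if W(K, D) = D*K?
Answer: 1/22 ≈ 0.045455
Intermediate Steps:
N = 6 (N = (-5 + (7 - 8))*(-1) = (-5 - 1)*(-1) = -6*(-1) = 6)
1/(p(W(6, -1)) + N) = 1/(16 + 6) = 1/22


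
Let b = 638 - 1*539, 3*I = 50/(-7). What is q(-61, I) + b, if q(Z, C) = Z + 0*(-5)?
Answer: 38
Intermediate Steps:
I = -50/21 (I = (50/(-7))/3 = (50*(-⅐))/3 = (⅓)*(-50/7) = -50/21 ≈ -2.3810)
q(Z, C) = Z (q(Z, C) = Z + 0 = Z)
b = 99 (b = 638 - 539 = 99)
q(-61, I) + b = -61 + 99 = 38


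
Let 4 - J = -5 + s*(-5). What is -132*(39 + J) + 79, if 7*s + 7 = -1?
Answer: -38519/7 ≈ -5502.7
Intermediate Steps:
s = -8/7 (s = -1 + (1/7)*(-1) = -1 - 1/7 = -8/7 ≈ -1.1429)
J = 23/7 (J = 4 - (-5 - 8/7*(-5)) = 4 - (-5 + 40/7) = 4 - 1*5/7 = 4 - 5/7 = 23/7 ≈ 3.2857)
-132*(39 + J) + 79 = -132*(39 + 23/7) + 79 = -132*296/7 + 79 = -39072/7 + 79 = -38519/7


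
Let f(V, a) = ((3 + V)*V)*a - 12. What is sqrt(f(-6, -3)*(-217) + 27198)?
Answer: 4*sqrt(2595) ≈ 203.76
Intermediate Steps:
f(V, a) = -12 + V*a*(3 + V) (f(V, a) = (V*(3 + V))*a - 12 = V*a*(3 + V) - 12 = -12 + V*a*(3 + V))
sqrt(f(-6, -3)*(-217) + 27198) = sqrt((-12 - 3*(-6)**2 + 3*(-6)*(-3))*(-217) + 27198) = sqrt((-12 - 3*36 + 54)*(-217) + 27198) = sqrt((-12 - 108 + 54)*(-217) + 27198) = sqrt(-66*(-217) + 27198) = sqrt(14322 + 27198) = sqrt(41520) = 4*sqrt(2595)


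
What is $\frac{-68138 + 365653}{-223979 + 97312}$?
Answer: $- \frac{297515}{126667} \approx -2.3488$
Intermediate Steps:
$\frac{-68138 + 365653}{-223979 + 97312} = \frac{297515}{-126667} = 297515 \left(- \frac{1}{126667}\right) = - \frac{297515}{126667}$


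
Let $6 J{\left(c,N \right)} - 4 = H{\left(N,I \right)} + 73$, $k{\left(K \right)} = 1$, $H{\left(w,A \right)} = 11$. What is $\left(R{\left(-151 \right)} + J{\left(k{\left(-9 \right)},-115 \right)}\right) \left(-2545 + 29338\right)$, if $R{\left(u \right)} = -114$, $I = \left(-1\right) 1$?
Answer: $-2661438$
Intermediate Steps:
$I = -1$
$J{\left(c,N \right)} = \frac{44}{3}$ ($J{\left(c,N \right)} = \frac{2}{3} + \frac{11 + 73}{6} = \frac{2}{3} + \frac{1}{6} \cdot 84 = \frac{2}{3} + 14 = \frac{44}{3}$)
$\left(R{\left(-151 \right)} + J{\left(k{\left(-9 \right)},-115 \right)}\right) \left(-2545 + 29338\right) = \left(-114 + \frac{44}{3}\right) \left(-2545 + 29338\right) = \left(- \frac{298}{3}\right) 26793 = -2661438$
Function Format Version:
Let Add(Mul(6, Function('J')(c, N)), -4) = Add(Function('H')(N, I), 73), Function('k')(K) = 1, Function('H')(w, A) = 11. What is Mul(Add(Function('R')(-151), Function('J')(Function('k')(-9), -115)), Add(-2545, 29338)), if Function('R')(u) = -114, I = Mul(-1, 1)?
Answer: -2661438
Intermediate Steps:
I = -1
Function('J')(c, N) = Rational(44, 3) (Function('J')(c, N) = Add(Rational(2, 3), Mul(Rational(1, 6), Add(11, 73))) = Add(Rational(2, 3), Mul(Rational(1, 6), 84)) = Add(Rational(2, 3), 14) = Rational(44, 3))
Mul(Add(Function('R')(-151), Function('J')(Function('k')(-9), -115)), Add(-2545, 29338)) = Mul(Add(-114, Rational(44, 3)), Add(-2545, 29338)) = Mul(Rational(-298, 3), 26793) = -2661438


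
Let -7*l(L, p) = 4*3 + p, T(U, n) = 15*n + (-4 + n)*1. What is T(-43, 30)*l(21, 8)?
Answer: -1360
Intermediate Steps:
T(U, n) = -4 + 16*n (T(U, n) = 15*n + (-4 + n) = -4 + 16*n)
l(L, p) = -12/7 - p/7 (l(L, p) = -(4*3 + p)/7 = -(12 + p)/7 = -12/7 - p/7)
T(-43, 30)*l(21, 8) = (-4 + 16*30)*(-12/7 - 1/7*8) = (-4 + 480)*(-12/7 - 8/7) = 476*(-20/7) = -1360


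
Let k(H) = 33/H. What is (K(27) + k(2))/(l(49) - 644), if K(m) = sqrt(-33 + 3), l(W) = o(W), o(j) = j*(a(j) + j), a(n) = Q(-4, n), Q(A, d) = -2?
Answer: 11/1106 + I*sqrt(30)/1659 ≈ 0.0099458 + 0.0033015*I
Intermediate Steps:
a(n) = -2
o(j) = j*(-2 + j)
l(W) = W*(-2 + W)
K(m) = I*sqrt(30) (K(m) = sqrt(-30) = I*sqrt(30))
(K(27) + k(2))/(l(49) - 644) = (I*sqrt(30) + 33/2)/(49*(-2 + 49) - 644) = (I*sqrt(30) + 33*(1/2))/(49*47 - 644) = (I*sqrt(30) + 33/2)/(2303 - 644) = (33/2 + I*sqrt(30))/1659 = (33/2 + I*sqrt(30))*(1/1659) = 11/1106 + I*sqrt(30)/1659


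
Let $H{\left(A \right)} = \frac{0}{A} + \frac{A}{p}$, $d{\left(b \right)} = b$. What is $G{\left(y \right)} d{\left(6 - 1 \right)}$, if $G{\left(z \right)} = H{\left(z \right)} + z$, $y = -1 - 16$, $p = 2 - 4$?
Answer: $- \frac{85}{2} \approx -42.5$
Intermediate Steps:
$p = -2$ ($p = 2 - 4 = -2$)
$y = -17$
$H{\left(A \right)} = - \frac{A}{2}$ ($H{\left(A \right)} = \frac{0}{A} + \frac{A}{-2} = 0 + A \left(- \frac{1}{2}\right) = 0 - \frac{A}{2} = - \frac{A}{2}$)
$G{\left(z \right)} = \frac{z}{2}$ ($G{\left(z \right)} = - \frac{z}{2} + z = \frac{z}{2}$)
$G{\left(y \right)} d{\left(6 - 1 \right)} = \frac{1}{2} \left(-17\right) \left(6 - 1\right) = - \frac{17 \left(6 - 1\right)}{2} = \left(- \frac{17}{2}\right) 5 = - \frac{85}{2}$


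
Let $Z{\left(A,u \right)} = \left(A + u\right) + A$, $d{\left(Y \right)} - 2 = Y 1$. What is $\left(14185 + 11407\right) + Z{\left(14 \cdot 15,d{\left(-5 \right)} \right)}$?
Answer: $26009$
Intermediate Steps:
$d{\left(Y \right)} = 2 + Y$ ($d{\left(Y \right)} = 2 + Y 1 = 2 + Y$)
$Z{\left(A,u \right)} = u + 2 A$
$\left(14185 + 11407\right) + Z{\left(14 \cdot 15,d{\left(-5 \right)} \right)} = \left(14185 + 11407\right) + \left(\left(2 - 5\right) + 2 \cdot 14 \cdot 15\right) = 25592 + \left(-3 + 2 \cdot 210\right) = 25592 + \left(-3 + 420\right) = 25592 + 417 = 26009$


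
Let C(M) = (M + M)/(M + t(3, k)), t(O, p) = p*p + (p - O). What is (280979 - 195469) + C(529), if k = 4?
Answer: 23344759/273 ≈ 85512.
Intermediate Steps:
t(O, p) = p + p**2 - O (t(O, p) = p**2 + (p - O) = p + p**2 - O)
C(M) = 2*M/(17 + M) (C(M) = (M + M)/(M + (4 + 4**2 - 1*3)) = (2*M)/(M + (4 + 16 - 3)) = (2*M)/(M + 17) = (2*M)/(17 + M) = 2*M/(17 + M))
(280979 - 195469) + C(529) = (280979 - 195469) + 2*529/(17 + 529) = 85510 + 2*529/546 = 85510 + 2*529*(1/546) = 85510 + 529/273 = 23344759/273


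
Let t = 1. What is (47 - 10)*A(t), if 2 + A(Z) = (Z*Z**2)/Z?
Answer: -37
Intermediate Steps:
A(Z) = -2 + Z**2 (A(Z) = -2 + (Z*Z**2)/Z = -2 + Z**3/Z = -2 + Z**2)
(47 - 10)*A(t) = (47 - 10)*(-2 + 1**2) = 37*(-2 + 1) = 37*(-1) = -37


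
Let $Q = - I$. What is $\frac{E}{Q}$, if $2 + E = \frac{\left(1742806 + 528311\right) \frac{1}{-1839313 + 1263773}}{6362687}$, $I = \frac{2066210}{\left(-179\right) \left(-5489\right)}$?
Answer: $\frac{7196021695557867887}{7566421505758635800} \approx 0.95105$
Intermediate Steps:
$I = \frac{2066210}{982531} \approx 2.1029$
$E = - \frac{7323964023077}{3661980875980}$ ($E = -2 + \frac{\left(1742806 + 528311\right) \frac{1}{-1839313 + 1263773}}{6362687} = -2 + \frac{2271117}{-575540} \cdot \frac{1}{6362687} = -2 + 2271117 \left(- \frac{1}{575540}\right) \frac{1}{6362687} = -2 - \frac{2271117}{3661980875980} = - \frac{7323964023077}{3661980875980} \approx -2.0$)
$Q = - \frac{2066210}{982531}$ ($Q = \left(-1\right) \frac{2066210}{982531} = - \frac{2066210}{982531} \approx -2.1029$)
$\frac{E}{Q} = - \frac{7323964023077}{3661980875980 \left(- \frac{2066210}{982531}\right)} = \left(- \frac{7323964023077}{3661980875980}\right) \left(- \frac{982531}{2066210}\right) = \frac{7196021695557867887}{7566421505758635800}$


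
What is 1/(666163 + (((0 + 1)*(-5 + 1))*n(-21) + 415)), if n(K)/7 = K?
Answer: 1/667166 ≈ 1.4989e-6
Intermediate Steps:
n(K) = 7*K
1/(666163 + (((0 + 1)*(-5 + 1))*n(-21) + 415)) = 1/(666163 + (((0 + 1)*(-5 + 1))*(7*(-21)) + 415)) = 1/(666163 + ((1*(-4))*(-147) + 415)) = 1/(666163 + (-4*(-147) + 415)) = 1/(666163 + (588 + 415)) = 1/(666163 + 1003) = 1/667166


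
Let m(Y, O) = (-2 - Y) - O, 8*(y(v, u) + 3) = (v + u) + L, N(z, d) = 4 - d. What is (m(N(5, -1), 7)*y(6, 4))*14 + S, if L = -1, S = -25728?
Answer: -50721/2 ≈ -25361.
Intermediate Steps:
y(v, u) = -25/8 + u/8 + v/8 (y(v, u) = -3 + ((v + u) - 1)/8 = -3 + ((u + v) - 1)/8 = -3 + (-1 + u + v)/8 = -3 + (-1/8 + u/8 + v/8) = -25/8 + u/8 + v/8)
m(Y, O) = -2 - O - Y
(m(N(5, -1), 7)*y(6, 4))*14 + S = ((-2 - 1*7 - (4 - 1*(-1)))*(-25/8 + (1/8)*4 + (1/8)*6))*14 - 25728 = ((-2 - 7 - (4 + 1))*(-25/8 + 1/2 + 3/4))*14 - 25728 = ((-2 - 7 - 1*5)*(-15/8))*14 - 25728 = ((-2 - 7 - 5)*(-15/8))*14 - 25728 = -14*(-15/8)*14 - 25728 = (105/4)*14 - 25728 = 735/2 - 25728 = -50721/2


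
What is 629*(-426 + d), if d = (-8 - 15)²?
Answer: 64787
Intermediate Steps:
d = 529 (d = (-23)² = 529)
629*(-426 + d) = 629*(-426 + 529) = 629*103 = 64787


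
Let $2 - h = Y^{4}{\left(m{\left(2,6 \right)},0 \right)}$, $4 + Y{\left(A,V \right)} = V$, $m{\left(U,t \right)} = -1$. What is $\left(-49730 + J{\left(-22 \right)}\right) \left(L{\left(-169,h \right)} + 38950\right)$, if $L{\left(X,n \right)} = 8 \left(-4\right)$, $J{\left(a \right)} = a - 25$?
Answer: $-1937221286$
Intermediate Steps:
$J{\left(a \right)} = -25 + a$
$Y{\left(A,V \right)} = -4 + V$
$h = -254$ ($h = 2 - \left(-4 + 0\right)^{4} = 2 - \left(-4\right)^{4} = 2 - 256 = -254$)
$L{\left(X,n \right)} = -32$
$\left(-49730 + J{\left(-22 \right)}\right) \left(L{\left(-169,h \right)} + 38950\right) = \left(-49730 - 47\right) \left(-32 + 38950\right) = \left(-49730 - 47\right) 38918 = \left(-49777\right) 38918 = -1937221286$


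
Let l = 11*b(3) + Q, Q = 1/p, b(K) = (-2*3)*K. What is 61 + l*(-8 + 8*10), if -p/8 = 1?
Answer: -14204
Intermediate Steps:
p = -8 (p = -8*1 = -8)
b(K) = -6*K
Q = -⅛ (Q = 1/(-8) = -⅛ ≈ -0.12500)
l = -1585/8 (l = 11*(-6*3) - ⅛ = 11*(-18) - ⅛ = -198 - ⅛ = -1585/8 ≈ -198.13)
61 + l*(-8 + 8*10) = 61 - 1585*(-8 + 8*10)/8 = 61 - 1585*(-8 + 80)/8 = 61 - 1585/8*72 = 61 - 14265 = -14204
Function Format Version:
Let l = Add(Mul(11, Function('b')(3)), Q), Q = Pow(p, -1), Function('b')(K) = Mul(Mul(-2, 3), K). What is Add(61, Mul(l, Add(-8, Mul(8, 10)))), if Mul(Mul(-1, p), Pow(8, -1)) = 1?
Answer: -14204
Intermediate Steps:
p = -8 (p = Mul(-8, 1) = -8)
Function('b')(K) = Mul(-6, K)
Q = Rational(-1, 8) (Q = Pow(-8, -1) = Rational(-1, 8) ≈ -0.12500)
l = Rational(-1585, 8) (l = Add(Mul(11, Mul(-6, 3)), Rational(-1, 8)) = Add(Mul(11, -18), Rational(-1, 8)) = Add(-198, Rational(-1, 8)) = Rational(-1585, 8) ≈ -198.13)
Add(61, Mul(l, Add(-8, Mul(8, 10)))) = Add(61, Mul(Rational(-1585, 8), Add(-8, Mul(8, 10)))) = Add(61, Mul(Rational(-1585, 8), Add(-8, 80))) = Add(61, Mul(Rational(-1585, 8), 72)) = Add(61, -14265) = -14204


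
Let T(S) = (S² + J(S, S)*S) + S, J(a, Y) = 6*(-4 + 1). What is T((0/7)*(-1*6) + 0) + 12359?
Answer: 12359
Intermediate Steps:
J(a, Y) = -18 (J(a, Y) = 6*(-3) = -18)
T(S) = S² - 17*S (T(S) = (S² - 18*S) + S = S² - 17*S)
T((0/7)*(-1*6) + 0) + 12359 = ((0/7)*(-1*6) + 0)*(-17 + ((0/7)*(-1*6) + 0)) + 12359 = ((0*(⅐))*(-6) + 0)*(-17 + ((0*(⅐))*(-6) + 0)) + 12359 = (0*(-6) + 0)*(-17 + (0*(-6) + 0)) + 12359 = (0 + 0)*(-17 + (0 + 0)) + 12359 = 0*(-17 + 0) + 12359 = 0*(-17) + 12359 = 0 + 12359 = 12359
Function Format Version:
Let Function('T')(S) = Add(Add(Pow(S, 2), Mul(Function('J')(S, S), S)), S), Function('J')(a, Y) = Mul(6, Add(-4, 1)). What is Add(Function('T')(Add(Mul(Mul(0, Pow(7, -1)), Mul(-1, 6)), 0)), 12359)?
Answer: 12359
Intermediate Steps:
Function('J')(a, Y) = -18 (Function('J')(a, Y) = Mul(6, -3) = -18)
Function('T')(S) = Add(Pow(S, 2), Mul(-17, S)) (Function('T')(S) = Add(Add(Pow(S, 2), Mul(-18, S)), S) = Add(Pow(S, 2), Mul(-17, S)))
Add(Function('T')(Add(Mul(Mul(0, Pow(7, -1)), Mul(-1, 6)), 0)), 12359) = Add(Mul(Add(Mul(Mul(0, Pow(7, -1)), Mul(-1, 6)), 0), Add(-17, Add(Mul(Mul(0, Pow(7, -1)), Mul(-1, 6)), 0))), 12359) = Add(Mul(Add(Mul(Mul(0, Rational(1, 7)), -6), 0), Add(-17, Add(Mul(Mul(0, Rational(1, 7)), -6), 0))), 12359) = Add(Mul(Add(Mul(0, -6), 0), Add(-17, Add(Mul(0, -6), 0))), 12359) = Add(Mul(Add(0, 0), Add(-17, Add(0, 0))), 12359) = Add(Mul(0, Add(-17, 0)), 12359) = Add(Mul(0, -17), 12359) = Add(0, 12359) = 12359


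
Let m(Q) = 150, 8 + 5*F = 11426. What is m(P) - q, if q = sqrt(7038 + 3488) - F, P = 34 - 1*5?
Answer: 12168/5 - sqrt(10526) ≈ 2331.0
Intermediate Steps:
F = 11418/5 (F = -8/5 + (1/5)*11426 = -8/5 + 11426/5 = 11418/5 ≈ 2283.6)
P = 29 (P = 34 - 5 = 29)
q = -11418/5 + sqrt(10526) (q = sqrt(7038 + 3488) - 1*11418/5 = sqrt(10526) - 11418/5 = -11418/5 + sqrt(10526) ≈ -2181.0)
m(P) - q = 150 - (-11418/5 + sqrt(10526)) = 150 + (11418/5 - sqrt(10526)) = 12168/5 - sqrt(10526)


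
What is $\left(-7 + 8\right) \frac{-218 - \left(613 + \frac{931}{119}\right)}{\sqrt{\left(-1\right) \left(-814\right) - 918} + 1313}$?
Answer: $- \frac{1440260}{2254557} + \frac{28520 i \sqrt{26}}{29309241} \approx -0.63882 + 0.0049617 i$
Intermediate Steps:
$\left(-7 + 8\right) \frac{-218 - \left(613 + \frac{931}{119}\right)}{\sqrt{\left(-1\right) \left(-814\right) - 918} + 1313} = 1 \frac{-218 - \frac{10554}{17}}{\sqrt{814 - 918} + 1313} = 1 \frac{-218 - \frac{10554}{17}}{\sqrt{-104} + 1313} = 1 \frac{-218 - \frac{10554}{17}}{2 i \sqrt{26} + 1313} = 1 \left(- \frac{14260}{17 \left(1313 + 2 i \sqrt{26}\right)}\right) = - \frac{14260}{17 \left(1313 + 2 i \sqrt{26}\right)}$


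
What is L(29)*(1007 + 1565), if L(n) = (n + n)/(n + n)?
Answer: 2572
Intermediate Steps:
L(n) = 1 (L(n) = (2*n)/((2*n)) = (2*n)*(1/(2*n)) = 1)
L(29)*(1007 + 1565) = 1*(1007 + 1565) = 1*2572 = 2572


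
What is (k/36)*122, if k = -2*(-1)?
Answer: 61/9 ≈ 6.7778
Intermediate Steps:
k = 2
(k/36)*122 = (2/36)*122 = (2*(1/36))*122 = (1/18)*122 = 61/9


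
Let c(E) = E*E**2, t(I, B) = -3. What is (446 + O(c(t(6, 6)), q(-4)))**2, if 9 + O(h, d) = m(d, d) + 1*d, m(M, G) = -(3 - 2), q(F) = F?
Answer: 186624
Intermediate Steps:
m(M, G) = -1 (m(M, G) = -1*1 = -1)
c(E) = E**3
O(h, d) = -10 + d (O(h, d) = -9 + (-1 + 1*d) = -9 + (-1 + d) = -10 + d)
(446 + O(c(t(6, 6)), q(-4)))**2 = (446 + (-10 - 4))**2 = (446 - 14)**2 = 432**2 = 186624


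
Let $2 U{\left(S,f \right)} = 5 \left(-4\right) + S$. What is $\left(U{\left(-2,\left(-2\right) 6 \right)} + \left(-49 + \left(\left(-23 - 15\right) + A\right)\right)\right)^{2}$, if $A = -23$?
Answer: $14641$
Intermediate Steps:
$U{\left(S,f \right)} = -10 + \frac{S}{2}$ ($U{\left(S,f \right)} = \frac{5 \left(-4\right) + S}{2} = \frac{-20 + S}{2} = -10 + \frac{S}{2}$)
$\left(U{\left(-2,\left(-2\right) 6 \right)} + \left(-49 + \left(\left(-23 - 15\right) + A\right)\right)\right)^{2} = \left(\left(-10 + \frac{1}{2} \left(-2\right)\right) - 110\right)^{2} = \left(\left(-10 - 1\right) - 110\right)^{2} = \left(-11 - 110\right)^{2} = \left(-121\right)^{2} = 14641$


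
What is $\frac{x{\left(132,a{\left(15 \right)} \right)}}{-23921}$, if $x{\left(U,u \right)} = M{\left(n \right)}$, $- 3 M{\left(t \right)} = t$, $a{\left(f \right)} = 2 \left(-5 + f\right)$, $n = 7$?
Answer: $\frac{7}{71763} \approx 9.7543 \cdot 10^{-5}$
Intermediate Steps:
$a{\left(f \right)} = -10 + 2 f$
$M{\left(t \right)} = - \frac{t}{3}$
$x{\left(U,u \right)} = - \frac{7}{3}$ ($x{\left(U,u \right)} = \left(- \frac{1}{3}\right) 7 = - \frac{7}{3}$)
$\frac{x{\left(132,a{\left(15 \right)} \right)}}{-23921} = - \frac{7}{3 \left(-23921\right)} = \left(- \frac{7}{3}\right) \left(- \frac{1}{23921}\right) = \frac{7}{71763}$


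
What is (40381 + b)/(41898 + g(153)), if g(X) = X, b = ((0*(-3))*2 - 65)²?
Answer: 44606/42051 ≈ 1.0608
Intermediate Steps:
b = 4225 (b = (0*2 - 65)² = (0 - 65)² = (-65)² = 4225)
(40381 + b)/(41898 + g(153)) = (40381 + 4225)/(41898 + 153) = 44606/42051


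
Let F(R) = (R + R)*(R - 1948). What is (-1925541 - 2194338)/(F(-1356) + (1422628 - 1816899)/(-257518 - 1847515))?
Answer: -8672481251007/18862039129055 ≈ -0.45978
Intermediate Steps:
F(R) = 2*R*(-1948 + R) (F(R) = (2*R)*(-1948 + R) = 2*R*(-1948 + R))
(-1925541 - 2194338)/(F(-1356) + (1422628 - 1816899)/(-257518 - 1847515)) = (-1925541 - 2194338)/(2*(-1356)*(-1948 - 1356) + (1422628 - 1816899)/(-257518 - 1847515)) = -4119879/(2*(-1356)*(-3304) - 394271/(-2105033)) = -4119879/(8960448 - 394271*(-1/2105033)) = -4119879/(8960448 + 394271/2105033) = -4119879/18862039129055/2105033 = -4119879*2105033/18862039129055 = -8672481251007/18862039129055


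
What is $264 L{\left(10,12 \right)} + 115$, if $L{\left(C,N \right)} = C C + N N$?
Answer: $64531$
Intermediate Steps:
$L{\left(C,N \right)} = C^{2} + N^{2}$
$264 L{\left(10,12 \right)} + 115 = 264 \left(10^{2} + 12^{2}\right) + 115 = 264 \left(100 + 144\right) + 115 = 264 \cdot 244 + 115 = 64416 + 115 = 64531$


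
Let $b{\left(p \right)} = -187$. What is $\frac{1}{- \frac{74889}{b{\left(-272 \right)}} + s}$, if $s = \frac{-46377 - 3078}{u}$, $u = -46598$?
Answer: $\frac{8713826}{3498925707} \approx 0.0024904$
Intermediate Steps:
$s = \frac{49455}{46598}$ ($s = \frac{-46377 - 3078}{-46598} = \left(-49455\right) \left(- \frac{1}{46598}\right) = \frac{49455}{46598} \approx 1.0613$)
$\frac{1}{- \frac{74889}{b{\left(-272 \right)}} + s} = \frac{1}{- \frac{74889}{-187} + \frac{49455}{46598}} = \frac{1}{\left(-74889\right) \left(- \frac{1}{187}\right) + \frac{49455}{46598}} = \frac{1}{\frac{74889}{187} + \frac{49455}{46598}} = \frac{1}{\frac{3498925707}{8713826}} = \frac{8713826}{3498925707}$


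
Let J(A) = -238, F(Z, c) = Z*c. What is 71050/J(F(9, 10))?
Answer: -5075/17 ≈ -298.53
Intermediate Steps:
71050/J(F(9, 10)) = 71050/(-238) = 71050*(-1/238) = -5075/17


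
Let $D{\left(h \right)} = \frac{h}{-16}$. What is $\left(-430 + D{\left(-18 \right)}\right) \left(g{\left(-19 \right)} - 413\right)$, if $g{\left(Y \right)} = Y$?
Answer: $185274$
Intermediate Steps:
$D{\left(h \right)} = - \frac{h}{16}$ ($D{\left(h \right)} = h \left(- \frac{1}{16}\right) = - \frac{h}{16}$)
$\left(-430 + D{\left(-18 \right)}\right) \left(g{\left(-19 \right)} - 413\right) = \left(-430 - - \frac{9}{8}\right) \left(-19 - 413\right) = \left(-430 + \frac{9}{8}\right) \left(-432\right) = \left(- \frac{3431}{8}\right) \left(-432\right) = 185274$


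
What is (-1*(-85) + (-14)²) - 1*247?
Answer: 34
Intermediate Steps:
(-1*(-85) + (-14)²) - 1*247 = (85 + 196) - 247 = 281 - 247 = 34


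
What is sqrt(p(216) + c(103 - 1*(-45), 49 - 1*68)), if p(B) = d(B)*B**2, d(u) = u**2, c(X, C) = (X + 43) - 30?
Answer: sqrt(2176782497) ≈ 46656.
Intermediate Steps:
c(X, C) = 13 + X (c(X, C) = (43 + X) - 30 = 13 + X)
p(B) = B**4 (p(B) = B**2*B**2 = B**4)
sqrt(p(216) + c(103 - 1*(-45), 49 - 1*68)) = sqrt(216**4 + (13 + (103 - 1*(-45)))) = sqrt(2176782336 + (13 + (103 + 45))) = sqrt(2176782336 + (13 + 148)) = sqrt(2176782336 + 161) = sqrt(2176782497)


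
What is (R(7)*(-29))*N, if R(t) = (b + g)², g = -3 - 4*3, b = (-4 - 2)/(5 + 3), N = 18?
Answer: -1035909/8 ≈ -1.2949e+5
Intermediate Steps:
b = -¾ (b = -6/8 = -6*⅛ = -¾ ≈ -0.75000)
g = -15 (g = -3 - 12 = -15)
R(t) = 3969/16 (R(t) = (-¾ - 15)² = (-63/4)² = 3969/16)
(R(7)*(-29))*N = ((3969/16)*(-29))*18 = -115101/16*18 = -1035909/8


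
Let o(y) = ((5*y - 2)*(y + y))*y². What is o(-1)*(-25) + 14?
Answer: -336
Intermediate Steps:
o(y) = 2*y³*(-2 + 5*y) (o(y) = ((-2 + 5*y)*(2*y))*y² = (2*y*(-2 + 5*y))*y² = 2*y³*(-2 + 5*y))
o(-1)*(-25) + 14 = ((-1)³*(-4 + 10*(-1)))*(-25) + 14 = -(-4 - 10)*(-25) + 14 = -1*(-14)*(-25) + 14 = 14*(-25) + 14 = -350 + 14 = -336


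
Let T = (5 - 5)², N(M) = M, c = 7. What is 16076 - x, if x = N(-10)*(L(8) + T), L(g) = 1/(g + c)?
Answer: 48230/3 ≈ 16077.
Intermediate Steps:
T = 0 (T = 0² = 0)
L(g) = 1/(7 + g) (L(g) = 1/(g + 7) = 1/(7 + g))
x = -⅔ (x = -10*(1/(7 + 8) + 0) = -10*(1/15 + 0) = -10*1/15 = -⅔ ≈ -0.66667)
16076 - x = 16076 - 1*(-⅔) = 16076 + ⅔ = 48230/3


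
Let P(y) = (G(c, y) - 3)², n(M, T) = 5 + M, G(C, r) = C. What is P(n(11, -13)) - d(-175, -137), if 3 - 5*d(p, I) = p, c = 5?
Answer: -158/5 ≈ -31.600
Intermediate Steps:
d(p, I) = ⅗ - p/5
P(y) = 4 (P(y) = (5 - 3)² = 2² = 4)
P(n(11, -13)) - d(-175, -137) = 4 - (⅗ - ⅕*(-175)) = 4 - (⅗ + 35) = 4 - 1*178/5 = 4 - 178/5 = -158/5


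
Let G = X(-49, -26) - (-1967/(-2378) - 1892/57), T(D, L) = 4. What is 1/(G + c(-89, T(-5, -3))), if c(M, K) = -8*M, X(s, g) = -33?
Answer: 135546/96422791 ≈ 0.0014057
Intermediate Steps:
G = -85961/135546 (G = -33 - (-1967/(-2378) - 1892/57) = -33 - (-1967*(-1/2378) - 1892*1/57) = -33 - (1967/2378 - 1892/57) = -33 - 1*(-4387057/135546) = -33 + 4387057/135546 = -85961/135546 ≈ -0.63418)
1/(G + c(-89, T(-5, -3))) = 1/(-85961/135546 - 8*(-89)) = 1/(-85961/135546 + 712) = 1/(96422791/135546) = 135546/96422791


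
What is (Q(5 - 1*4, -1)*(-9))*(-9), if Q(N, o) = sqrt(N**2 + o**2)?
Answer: 81*sqrt(2) ≈ 114.55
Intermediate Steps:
(Q(5 - 1*4, -1)*(-9))*(-9) = (sqrt((5 - 1*4)**2 + (-1)**2)*(-9))*(-9) = (sqrt((5 - 4)**2 + 1)*(-9))*(-9) = (sqrt(1**2 + 1)*(-9))*(-9) = (sqrt(1 + 1)*(-9))*(-9) = (sqrt(2)*(-9))*(-9) = -9*sqrt(2)*(-9) = 81*sqrt(2)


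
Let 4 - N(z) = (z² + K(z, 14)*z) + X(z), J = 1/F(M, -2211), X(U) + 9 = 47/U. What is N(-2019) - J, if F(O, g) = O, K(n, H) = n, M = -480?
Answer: -877883702389/107680 ≈ -8.1527e+6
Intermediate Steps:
X(U) = -9 + 47/U
J = -1/480 (J = 1/(-480) = -1/480 ≈ -0.0020833)
N(z) = 13 - 47/z - 2*z² (N(z) = 4 - ((z² + z*z) + (-9 + 47/z)) = 4 - ((z² + z²) + (-9 + 47/z)) = 4 - (2*z² + (-9 + 47/z)) = 4 - (-9 + 2*z² + 47/z) = 4 + (9 - 47/z - 2*z²) = 13 - 47/z - 2*z²)
N(-2019) - J = (13 - 47/(-2019) - 2*(-2019)²) - 1*(-1/480) = (13 - 47*(-1/2019) - 2*4076361) + 1/480 = (13 + 47/2019 - 8152722) + 1/480 = -16460319424/2019 + 1/480 = -877883702389/107680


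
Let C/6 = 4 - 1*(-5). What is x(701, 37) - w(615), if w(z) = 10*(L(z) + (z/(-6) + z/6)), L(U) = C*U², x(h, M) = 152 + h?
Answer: -204240647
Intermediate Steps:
C = 54 (C = 6*(4 - 1*(-5)) = 6*(4 + 5) = 6*9 = 54)
L(U) = 54*U²
w(z) = 540*z² (w(z) = 10*(54*z² + (z/(-6) + z/6)) = 10*(54*z² + (z*(-⅙) + z*(⅙))) = 10*(54*z² + (-z/6 + z/6)) = 10*(54*z² + 0) = 10*(54*z²) = 540*z²)
x(701, 37) - w(615) = (152 + 701) - 540*615² = 853 - 540*378225 = 853 - 1*204241500 = 853 - 204241500 = -204240647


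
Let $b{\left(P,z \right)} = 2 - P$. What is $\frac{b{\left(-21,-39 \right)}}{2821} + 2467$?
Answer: $\frac{6959430}{2821} \approx 2467.0$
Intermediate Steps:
$\frac{b{\left(-21,-39 \right)}}{2821} + 2467 = \frac{2 - -21}{2821} + 2467 = \left(2 + 21\right) \frac{1}{2821} + 2467 = 23 \cdot \frac{1}{2821} + 2467 = \frac{23}{2821} + 2467 = \frac{6959430}{2821}$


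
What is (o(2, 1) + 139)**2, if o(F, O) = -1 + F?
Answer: 19600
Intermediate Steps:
(o(2, 1) + 139)**2 = ((-1 + 2) + 139)**2 = (1 + 139)**2 = 140**2 = 19600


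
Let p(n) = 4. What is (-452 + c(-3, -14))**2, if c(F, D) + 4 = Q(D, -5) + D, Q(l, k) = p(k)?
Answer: 217156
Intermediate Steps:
Q(l, k) = 4
c(F, D) = D (c(F, D) = -4 + (4 + D) = D)
(-452 + c(-3, -14))**2 = (-452 - 14)**2 = (-466)**2 = 217156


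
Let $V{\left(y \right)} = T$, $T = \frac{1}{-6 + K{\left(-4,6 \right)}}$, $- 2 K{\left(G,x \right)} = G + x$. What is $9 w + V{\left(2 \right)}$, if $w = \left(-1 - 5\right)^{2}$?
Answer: $\frac{2267}{7} \approx 323.86$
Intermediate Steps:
$K{\left(G,x \right)} = - \frac{G}{2} - \frac{x}{2}$ ($K{\left(G,x \right)} = - \frac{G + x}{2} = - \frac{G}{2} - \frac{x}{2}$)
$w = 36$ ($w = \left(-6\right)^{2} = 36$)
$T = - \frac{1}{7}$ ($T = \frac{1}{-6 - 1} = \frac{1}{-7} = - \frac{1}{7} \approx -0.14286$)
$V{\left(y \right)} = - \frac{1}{7}$
$9 w + V{\left(2 \right)} = 9 \cdot 36 - \frac{1}{7} = 324 - \frac{1}{7} = \frac{2267}{7}$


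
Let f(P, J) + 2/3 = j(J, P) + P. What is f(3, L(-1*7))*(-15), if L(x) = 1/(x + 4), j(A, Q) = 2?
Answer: -65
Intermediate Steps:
L(x) = 1/(4 + x)
f(P, J) = 4/3 + P (f(P, J) = -⅔ + (2 + P) = 4/3 + P)
f(3, L(-1*7))*(-15) = (4/3 + 3)*(-15) = (13/3)*(-15) = -65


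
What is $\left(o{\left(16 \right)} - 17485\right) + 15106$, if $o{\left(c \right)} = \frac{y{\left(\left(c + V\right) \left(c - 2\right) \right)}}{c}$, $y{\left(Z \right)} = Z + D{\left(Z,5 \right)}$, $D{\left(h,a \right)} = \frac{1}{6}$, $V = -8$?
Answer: $- \frac{227711}{96} \approx -2372.0$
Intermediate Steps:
$D{\left(h,a \right)} = \frac{1}{6}$
$y{\left(Z \right)} = \frac{1}{6} + Z$ ($y{\left(Z \right)} = Z + \frac{1}{6} = \frac{1}{6} + Z$)
$o{\left(c \right)} = \frac{\frac{1}{6} + \left(-8 + c\right) \left(-2 + c\right)}{c}$ ($o{\left(c \right)} = \frac{\frac{1}{6} + \left(c - 8\right) \left(c - 2\right)}{c} = \frac{\frac{1}{6} + \left(-8 + c\right) \left(-2 + c\right)}{c}$)
$\left(o{\left(16 \right)} - 17485\right) + 15106 = \left(\left(-10 + 16 + \frac{97}{6 \cdot 16}\right) - 17485\right) + 15106 = \left(\left(-10 + 16 + \frac{97}{6} \cdot \frac{1}{16}\right) - 17485\right) + 15106 = \left(\left(-10 + 16 + \frac{97}{96}\right) - 17485\right) + 15106 = \left(\frac{673}{96} - 17485\right) + 15106 = - \frac{1677887}{96} + 15106 = - \frac{227711}{96}$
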